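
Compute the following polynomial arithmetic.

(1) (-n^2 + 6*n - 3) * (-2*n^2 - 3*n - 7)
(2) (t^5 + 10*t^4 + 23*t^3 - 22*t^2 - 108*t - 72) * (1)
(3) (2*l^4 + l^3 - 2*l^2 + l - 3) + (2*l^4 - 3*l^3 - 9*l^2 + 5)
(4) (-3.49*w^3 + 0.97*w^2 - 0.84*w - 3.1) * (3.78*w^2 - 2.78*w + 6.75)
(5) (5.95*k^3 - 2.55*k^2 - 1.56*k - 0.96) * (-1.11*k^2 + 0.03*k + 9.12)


(1) = 2*n^4 - 9*n^3 - 5*n^2 - 33*n + 21
(2) = t^5 + 10*t^4 + 23*t^3 - 22*t^2 - 108*t - 72
(3) = 4*l^4 - 2*l^3 - 11*l^2 + l + 2
(4) = -13.1922*w^5 + 13.3688*w^4 - 29.4293*w^3 - 2.8353*w^2 + 2.948*w - 20.925
(5) = -6.6045*k^5 + 3.009*k^4 + 55.9191*k^3 - 22.2372*k^2 - 14.256*k - 8.7552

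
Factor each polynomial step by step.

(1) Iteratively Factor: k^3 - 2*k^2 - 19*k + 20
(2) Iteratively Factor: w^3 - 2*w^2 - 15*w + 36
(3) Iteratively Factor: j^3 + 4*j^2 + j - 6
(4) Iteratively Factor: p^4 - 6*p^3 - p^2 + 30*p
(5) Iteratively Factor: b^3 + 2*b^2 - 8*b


(1) = (k - 5)*(k^2 + 3*k - 4) = (k - 5)*(k - 1)*(k + 4)
(2) = (w - 3)*(w^2 + w - 12) = (w - 3)^2*(w + 4)
(3) = (j + 2)*(j^2 + 2*j - 3) = (j - 1)*(j + 2)*(j + 3)
(4) = (p + 2)*(p^3 - 8*p^2 + 15*p) = (p - 3)*(p + 2)*(p^2 - 5*p) = (p - 5)*(p - 3)*(p + 2)*(p)
(5) = (b - 2)*(b^2 + 4*b) = (b - 2)*(b + 4)*(b)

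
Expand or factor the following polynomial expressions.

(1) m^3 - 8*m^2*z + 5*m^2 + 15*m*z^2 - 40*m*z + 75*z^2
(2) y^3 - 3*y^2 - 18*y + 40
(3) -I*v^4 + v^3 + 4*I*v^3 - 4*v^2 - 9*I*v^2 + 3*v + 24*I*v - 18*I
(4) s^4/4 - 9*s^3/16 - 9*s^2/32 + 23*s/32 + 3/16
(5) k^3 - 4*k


(1) = (m + 5)*(m - 5*z)*(m - 3*z)
(2) = (y - 5)*(y - 2)*(y + 4)
(3) = (v - 3)*(v - 2*I)*(v + 3*I)*(-I*v + I)
(4) = (s/4 + 1/4)*(s - 2)*(s - 3/2)*(s + 1/4)
(5) = k*(k - 2)*(k + 2)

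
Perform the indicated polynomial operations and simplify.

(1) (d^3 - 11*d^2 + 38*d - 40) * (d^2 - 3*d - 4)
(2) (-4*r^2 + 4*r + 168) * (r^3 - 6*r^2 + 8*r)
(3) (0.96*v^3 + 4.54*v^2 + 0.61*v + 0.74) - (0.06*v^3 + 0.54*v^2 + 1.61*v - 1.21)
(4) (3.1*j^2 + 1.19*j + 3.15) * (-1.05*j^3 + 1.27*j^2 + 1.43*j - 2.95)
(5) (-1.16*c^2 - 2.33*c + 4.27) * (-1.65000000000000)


(1) = d^5 - 14*d^4 + 67*d^3 - 110*d^2 - 32*d + 160
(2) = -4*r^5 + 28*r^4 + 112*r^3 - 976*r^2 + 1344*r
(3) = 0.9*v^3 + 4.0*v^2 - 1.0*v + 1.95
(4) = -3.255*j^5 + 2.6875*j^4 + 2.6368*j^3 - 3.4428*j^2 + 0.994*j - 9.2925
(5) = 1.914*c^2 + 3.8445*c - 7.0455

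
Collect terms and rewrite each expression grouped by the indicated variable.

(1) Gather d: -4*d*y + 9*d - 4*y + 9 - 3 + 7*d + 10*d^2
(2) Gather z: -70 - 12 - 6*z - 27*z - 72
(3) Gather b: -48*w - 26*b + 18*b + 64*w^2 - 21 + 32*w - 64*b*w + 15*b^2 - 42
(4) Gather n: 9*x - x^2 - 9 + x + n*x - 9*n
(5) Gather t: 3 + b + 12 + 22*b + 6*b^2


(1) = 10*d^2 + d*(16 - 4*y) - 4*y + 6
(2) = -33*z - 154
(3) = 15*b^2 + b*(-64*w - 8) + 64*w^2 - 16*w - 63
(4) = n*(x - 9) - x^2 + 10*x - 9
(5) = 6*b^2 + 23*b + 15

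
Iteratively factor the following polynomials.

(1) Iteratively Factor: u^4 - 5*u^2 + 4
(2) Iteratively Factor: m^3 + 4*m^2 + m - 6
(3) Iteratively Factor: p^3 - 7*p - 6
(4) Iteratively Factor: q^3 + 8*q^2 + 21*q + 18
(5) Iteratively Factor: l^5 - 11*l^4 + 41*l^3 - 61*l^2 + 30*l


(1) = (u - 1)*(u^3 + u^2 - 4*u - 4) = (u - 1)*(u + 1)*(u^2 - 4) = (u - 2)*(u - 1)*(u + 1)*(u + 2)
(2) = (m + 2)*(m^2 + 2*m - 3) = (m + 2)*(m + 3)*(m - 1)
(3) = (p - 3)*(p^2 + 3*p + 2) = (p - 3)*(p + 1)*(p + 2)
(4) = (q + 2)*(q^2 + 6*q + 9) = (q + 2)*(q + 3)*(q + 3)
(5) = (l - 1)*(l^4 - 10*l^3 + 31*l^2 - 30*l) = l*(l - 1)*(l^3 - 10*l^2 + 31*l - 30) = l*(l - 2)*(l - 1)*(l^2 - 8*l + 15) = l*(l - 3)*(l - 2)*(l - 1)*(l - 5)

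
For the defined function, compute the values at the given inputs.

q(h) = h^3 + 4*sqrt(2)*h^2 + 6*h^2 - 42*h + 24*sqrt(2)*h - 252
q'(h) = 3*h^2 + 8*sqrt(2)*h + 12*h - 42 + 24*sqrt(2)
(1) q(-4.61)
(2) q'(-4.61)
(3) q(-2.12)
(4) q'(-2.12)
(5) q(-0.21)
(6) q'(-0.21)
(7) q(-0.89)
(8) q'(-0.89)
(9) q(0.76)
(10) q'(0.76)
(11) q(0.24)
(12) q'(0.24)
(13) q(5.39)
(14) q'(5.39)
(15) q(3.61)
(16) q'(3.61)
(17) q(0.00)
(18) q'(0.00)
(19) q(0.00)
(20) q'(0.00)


(1) = -65.09
(2) = -51.78
(3) = -192.05
(4) = -44.00
(5) = -249.80
(6) = -12.82
(7) = -236.30
(8) = -26.43
(9) = -250.95
(10) = 11.39
(11) = -253.25
(12) = -2.29
(13) = 199.81
(14) = 204.76
(15) = -82.13
(16) = 115.20
(17) = -252.00
(18) = -8.06
(19) = -252.00
(20) = -8.06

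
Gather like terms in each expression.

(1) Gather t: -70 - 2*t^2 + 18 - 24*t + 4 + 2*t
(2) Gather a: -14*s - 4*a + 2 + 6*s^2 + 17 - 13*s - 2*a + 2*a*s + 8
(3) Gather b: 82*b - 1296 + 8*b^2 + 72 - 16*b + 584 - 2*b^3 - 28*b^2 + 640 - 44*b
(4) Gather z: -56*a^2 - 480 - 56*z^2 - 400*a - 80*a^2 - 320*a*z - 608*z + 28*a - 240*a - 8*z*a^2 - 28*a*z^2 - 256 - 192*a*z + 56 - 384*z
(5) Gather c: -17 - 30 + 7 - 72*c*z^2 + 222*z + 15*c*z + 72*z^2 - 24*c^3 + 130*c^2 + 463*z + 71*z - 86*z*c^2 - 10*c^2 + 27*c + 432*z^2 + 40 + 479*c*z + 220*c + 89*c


(1) = -2*t^2 - 22*t - 48
(2) = a*(2*s - 6) + 6*s^2 - 27*s + 27
(3) = -2*b^3 - 20*b^2 + 22*b
(4) = -136*a^2 - 612*a + z^2*(-28*a - 56) + z*(-8*a^2 - 512*a - 992) - 680
(5) = -24*c^3 + c^2*(120 - 86*z) + c*(-72*z^2 + 494*z + 336) + 504*z^2 + 756*z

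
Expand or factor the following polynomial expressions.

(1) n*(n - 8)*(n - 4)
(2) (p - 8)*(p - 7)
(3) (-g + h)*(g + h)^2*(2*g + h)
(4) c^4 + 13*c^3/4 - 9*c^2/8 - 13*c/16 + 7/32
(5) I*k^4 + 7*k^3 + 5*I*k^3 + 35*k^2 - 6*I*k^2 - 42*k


(1) = n^3 - 12*n^2 + 32*n
(2) = p^2 - 15*p + 56
(3) = -2*g^4 - 3*g^3*h + g^2*h^2 + 3*g*h^3 + h^4
(4) = (c - 1/2)*(c - 1/4)*(c + 1/2)*(c + 7/2)
(5) = k*(k + 6)*(k - 7*I)*(I*k - I)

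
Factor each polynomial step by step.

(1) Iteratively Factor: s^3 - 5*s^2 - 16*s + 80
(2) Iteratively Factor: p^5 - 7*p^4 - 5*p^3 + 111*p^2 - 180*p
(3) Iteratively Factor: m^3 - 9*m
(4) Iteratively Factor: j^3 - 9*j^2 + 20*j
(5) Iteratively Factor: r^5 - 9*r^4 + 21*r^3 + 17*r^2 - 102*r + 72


(1) = (s - 4)*(s^2 - s - 20) = (s - 5)*(s - 4)*(s + 4)
(2) = (p + 4)*(p^4 - 11*p^3 + 39*p^2 - 45*p) = (p - 5)*(p + 4)*(p^3 - 6*p^2 + 9*p) = (p - 5)*(p - 3)*(p + 4)*(p^2 - 3*p) = (p - 5)*(p - 3)^2*(p + 4)*(p)
(3) = (m - 3)*(m^2 + 3*m) = m*(m - 3)*(m + 3)
(4) = (j - 4)*(j^2 - 5*j) = (j - 5)*(j - 4)*(j)
(5) = (r - 1)*(r^4 - 8*r^3 + 13*r^2 + 30*r - 72) = (r - 1)*(r + 2)*(r^3 - 10*r^2 + 33*r - 36) = (r - 3)*(r - 1)*(r + 2)*(r^2 - 7*r + 12) = (r - 4)*(r - 3)*(r - 1)*(r + 2)*(r - 3)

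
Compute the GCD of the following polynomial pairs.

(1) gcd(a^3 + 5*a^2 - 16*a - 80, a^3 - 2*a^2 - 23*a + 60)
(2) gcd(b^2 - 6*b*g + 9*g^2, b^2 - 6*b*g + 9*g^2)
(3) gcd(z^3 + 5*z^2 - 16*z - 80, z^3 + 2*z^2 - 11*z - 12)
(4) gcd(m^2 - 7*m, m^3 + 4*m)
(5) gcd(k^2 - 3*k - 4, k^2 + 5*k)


(1) = a^2 + a - 20
(2) = gcd((b - 3*g)^2, (b - 3*g)^2) = b^2 - 6*b*g + 9*g^2
(3) = z + 4
(4) = gcd(m*(m - 7), m*(m - 2*I)*(m + 2*I)) = m
(5) = gcd((k - 4)*(k + 1), k*(k + 5)) = 1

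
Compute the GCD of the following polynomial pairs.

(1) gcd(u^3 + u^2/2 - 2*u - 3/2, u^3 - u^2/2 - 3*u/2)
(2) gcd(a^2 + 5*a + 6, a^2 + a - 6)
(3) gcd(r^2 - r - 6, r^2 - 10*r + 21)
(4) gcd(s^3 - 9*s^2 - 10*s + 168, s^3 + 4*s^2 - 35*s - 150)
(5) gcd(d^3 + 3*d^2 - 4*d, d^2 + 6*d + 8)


(1) = u^2 - u/2 - 3/2
(2) = a + 3
(3) = gcd((r - 3)*(r + 2), (r - 7)*(r - 3)) = r - 3
(4) = s - 6
(5) = d + 4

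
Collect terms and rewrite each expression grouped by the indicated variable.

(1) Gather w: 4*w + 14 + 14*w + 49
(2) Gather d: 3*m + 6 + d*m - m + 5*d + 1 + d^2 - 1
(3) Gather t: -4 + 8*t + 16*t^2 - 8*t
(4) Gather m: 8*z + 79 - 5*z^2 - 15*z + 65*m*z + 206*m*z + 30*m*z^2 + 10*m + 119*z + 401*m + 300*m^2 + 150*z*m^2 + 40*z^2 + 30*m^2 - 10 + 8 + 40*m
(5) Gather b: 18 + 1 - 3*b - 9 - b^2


(1) = 18*w + 63
(2) = d^2 + d*(m + 5) + 2*m + 6
(3) = 16*t^2 - 4
(4) = m^2*(150*z + 330) + m*(30*z^2 + 271*z + 451) + 35*z^2 + 112*z + 77
(5) = -b^2 - 3*b + 10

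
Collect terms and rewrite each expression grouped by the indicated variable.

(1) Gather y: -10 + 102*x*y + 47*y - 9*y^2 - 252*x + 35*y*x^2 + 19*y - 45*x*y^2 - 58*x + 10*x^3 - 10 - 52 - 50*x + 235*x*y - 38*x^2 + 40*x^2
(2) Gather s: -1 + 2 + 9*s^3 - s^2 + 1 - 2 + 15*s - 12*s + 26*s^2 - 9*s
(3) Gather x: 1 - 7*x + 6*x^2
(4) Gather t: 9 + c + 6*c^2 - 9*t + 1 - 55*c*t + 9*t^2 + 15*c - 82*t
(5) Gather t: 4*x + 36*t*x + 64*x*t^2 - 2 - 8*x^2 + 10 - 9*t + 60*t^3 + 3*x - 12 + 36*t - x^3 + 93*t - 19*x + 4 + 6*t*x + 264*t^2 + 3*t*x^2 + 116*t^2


(1) = 10*x^3 + 2*x^2 - 360*x + y^2*(-45*x - 9) + y*(35*x^2 + 337*x + 66) - 72
(2) = 9*s^3 + 25*s^2 - 6*s
(3) = 6*x^2 - 7*x + 1
(4) = 6*c^2 + 16*c + 9*t^2 + t*(-55*c - 91) + 10
(5) = 60*t^3 + t^2*(64*x + 380) + t*(3*x^2 + 42*x + 120) - x^3 - 8*x^2 - 12*x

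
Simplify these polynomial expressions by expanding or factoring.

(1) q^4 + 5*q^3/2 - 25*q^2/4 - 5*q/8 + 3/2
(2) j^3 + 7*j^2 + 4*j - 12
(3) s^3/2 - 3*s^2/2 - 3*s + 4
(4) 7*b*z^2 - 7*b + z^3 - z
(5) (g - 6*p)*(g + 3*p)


(1) = (q - 3/2)*(q - 1/2)*(q + 1/2)*(q + 4)
(2) = (j - 1)*(j + 2)*(j + 6)
(3) = (s/2 + 1)*(s - 4)*(s - 1)
(4) = (7*b + z)*(z - 1)*(z + 1)
(5) = g^2 - 3*g*p - 18*p^2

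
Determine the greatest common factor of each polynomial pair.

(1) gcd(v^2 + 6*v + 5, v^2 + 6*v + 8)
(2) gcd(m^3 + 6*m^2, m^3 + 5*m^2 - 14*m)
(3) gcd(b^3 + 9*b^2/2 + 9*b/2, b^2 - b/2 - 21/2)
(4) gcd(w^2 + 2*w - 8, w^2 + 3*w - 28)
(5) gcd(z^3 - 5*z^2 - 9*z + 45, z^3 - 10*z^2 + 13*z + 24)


(1) = 1
(2) = m
(3) = gcd(b*(b + 3/2)*(b + 3), (b - 7/2)*(b + 3)) = b + 3
(4) = 1
(5) = gcd((z - 5)*(z - 3)*(z + 3), (z - 8)*(z - 3)*(z + 1)) = z - 3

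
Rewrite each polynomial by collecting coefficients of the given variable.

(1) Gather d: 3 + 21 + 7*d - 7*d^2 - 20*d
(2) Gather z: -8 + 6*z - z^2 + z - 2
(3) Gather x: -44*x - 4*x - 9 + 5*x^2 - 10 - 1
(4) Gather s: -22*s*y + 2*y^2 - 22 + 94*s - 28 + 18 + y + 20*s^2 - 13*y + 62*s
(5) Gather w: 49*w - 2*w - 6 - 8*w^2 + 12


(1) = -7*d^2 - 13*d + 24
(2) = -z^2 + 7*z - 10
(3) = 5*x^2 - 48*x - 20
(4) = 20*s^2 + s*(156 - 22*y) + 2*y^2 - 12*y - 32
(5) = -8*w^2 + 47*w + 6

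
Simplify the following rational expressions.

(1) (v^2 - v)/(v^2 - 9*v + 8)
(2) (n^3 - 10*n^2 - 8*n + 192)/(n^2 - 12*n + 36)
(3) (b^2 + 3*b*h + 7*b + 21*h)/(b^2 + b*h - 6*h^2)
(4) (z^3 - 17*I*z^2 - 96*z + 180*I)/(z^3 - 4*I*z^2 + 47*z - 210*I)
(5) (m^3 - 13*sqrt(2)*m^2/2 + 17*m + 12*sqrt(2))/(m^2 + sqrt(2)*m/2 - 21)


(1) = v/(v - 8)
(2) = (n^2 - 4*n - 32)/(n - 6)
(3) = (b + 7)/(b - 2*h)
(4) = (z - 6*I)/(z + 7*I)
(5) = (4*m^2 - 14*sqrt(2)*m - 16)/(4*m + 14*sqrt(2))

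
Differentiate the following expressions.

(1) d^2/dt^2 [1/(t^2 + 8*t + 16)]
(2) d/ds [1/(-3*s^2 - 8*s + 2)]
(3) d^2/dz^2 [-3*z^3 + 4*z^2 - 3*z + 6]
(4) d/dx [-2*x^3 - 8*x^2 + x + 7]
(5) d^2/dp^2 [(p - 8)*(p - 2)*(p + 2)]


(1) = 6/(t^4 + 16*t^3 + 96*t^2 + 256*t + 256)
(2) = 2*(3*s + 4)/(3*s^2 + 8*s - 2)^2
(3) = 8 - 18*z
(4) = -6*x^2 - 16*x + 1
(5) = 6*p - 16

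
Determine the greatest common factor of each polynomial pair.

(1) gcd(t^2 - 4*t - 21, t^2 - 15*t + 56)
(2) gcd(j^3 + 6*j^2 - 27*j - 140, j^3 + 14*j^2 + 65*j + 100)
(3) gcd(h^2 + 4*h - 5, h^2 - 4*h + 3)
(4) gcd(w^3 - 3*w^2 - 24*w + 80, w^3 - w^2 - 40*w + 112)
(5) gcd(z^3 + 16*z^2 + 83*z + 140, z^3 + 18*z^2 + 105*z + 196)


(1) = gcd((t - 7)*(t + 3), (t - 8)*(t - 7)) = t - 7
(2) = gcd((j - 5)*(j + 4)*(j + 7), (j + 4)*(j + 5)^2) = j + 4
(3) = gcd((h - 1)*(h + 5), (h - 3)*(h - 1)) = h - 1
(4) = gcd((w - 4)^2*(w + 5), (w - 4)^2*(w + 7)) = w^2 - 8*w + 16
(5) = z^2 + 11*z + 28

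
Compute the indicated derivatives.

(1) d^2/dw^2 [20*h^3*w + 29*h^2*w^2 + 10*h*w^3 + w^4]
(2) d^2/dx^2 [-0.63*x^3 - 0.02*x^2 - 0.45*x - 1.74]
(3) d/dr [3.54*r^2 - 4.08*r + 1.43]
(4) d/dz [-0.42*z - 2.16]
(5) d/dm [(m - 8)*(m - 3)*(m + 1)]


(1) = 58*h^2 + 60*h*w + 12*w^2
(2) = -3.78*x - 0.04
(3) = 7.08*r - 4.08
(4) = -0.420000000000000
(5) = 3*m^2 - 20*m + 13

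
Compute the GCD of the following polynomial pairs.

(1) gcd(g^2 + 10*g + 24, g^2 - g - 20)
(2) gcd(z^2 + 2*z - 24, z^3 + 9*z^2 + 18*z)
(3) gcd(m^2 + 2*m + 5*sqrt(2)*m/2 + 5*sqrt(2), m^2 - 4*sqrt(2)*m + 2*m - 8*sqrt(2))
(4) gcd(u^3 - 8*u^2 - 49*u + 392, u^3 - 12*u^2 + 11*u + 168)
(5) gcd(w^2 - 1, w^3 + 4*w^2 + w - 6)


(1) = g + 4
(2) = gcd((z - 4)*(z + 6), z*(z + 3)*(z + 6)) = z + 6
(3) = gcd((m + 2)*(m + 5*sqrt(2)/2), (m + 2)*(m - 4*sqrt(2))) = m + 2
(4) = gcd((u - 8)*(u - 7)*(u + 7), (u - 8)*(u - 7)*(u + 3)) = u^2 - 15*u + 56
(5) = w - 1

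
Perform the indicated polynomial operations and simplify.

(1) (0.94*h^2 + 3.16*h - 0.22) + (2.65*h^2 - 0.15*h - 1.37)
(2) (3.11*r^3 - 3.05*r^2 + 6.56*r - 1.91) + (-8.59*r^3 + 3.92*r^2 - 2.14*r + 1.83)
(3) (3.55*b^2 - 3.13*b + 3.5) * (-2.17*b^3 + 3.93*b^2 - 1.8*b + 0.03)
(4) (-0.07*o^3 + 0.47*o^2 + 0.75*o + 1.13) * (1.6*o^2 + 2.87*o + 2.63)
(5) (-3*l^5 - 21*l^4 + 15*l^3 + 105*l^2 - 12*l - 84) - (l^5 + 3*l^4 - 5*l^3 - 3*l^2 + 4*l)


(1) = 3.59*h^2 + 3.01*h - 1.59
(2) = -5.48*r^3 + 0.87*r^2 + 4.42*r - 0.08
(3) = -7.7035*b^5 + 20.7436*b^4 - 26.2859*b^3 + 19.4955*b^2 - 6.3939*b + 0.105
(4) = -0.112*o^5 + 0.5511*o^4 + 2.3648*o^3 + 5.1966*o^2 + 5.2156*o + 2.9719
(5) = -4*l^5 - 24*l^4 + 20*l^3 + 108*l^2 - 16*l - 84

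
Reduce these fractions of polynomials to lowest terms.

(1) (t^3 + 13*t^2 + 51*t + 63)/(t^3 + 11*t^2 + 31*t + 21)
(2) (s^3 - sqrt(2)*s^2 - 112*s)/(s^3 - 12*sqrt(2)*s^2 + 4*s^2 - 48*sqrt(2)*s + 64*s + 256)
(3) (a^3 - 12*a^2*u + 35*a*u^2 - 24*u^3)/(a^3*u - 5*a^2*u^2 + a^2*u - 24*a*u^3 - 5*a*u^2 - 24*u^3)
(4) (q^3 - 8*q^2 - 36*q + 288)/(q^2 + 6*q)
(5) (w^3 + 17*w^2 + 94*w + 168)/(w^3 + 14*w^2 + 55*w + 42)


(1) = (t + 3)/(t + 1)
(2) = (s^2 + 7*sqrt(2)*s)/(s^2 + s*(4 - 4*sqrt(2)) - 16*sqrt(2))
(3) = (a^2 - 4*a*u + 3*u^2)/(a^2*u + 3*a*u^2 + a*u + 3*u^2)
(4) = (q^2 - 14*q + 48)/q
(5) = (w + 4)/(w + 1)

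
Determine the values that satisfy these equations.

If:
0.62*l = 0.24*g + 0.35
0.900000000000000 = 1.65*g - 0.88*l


Then:
g = 1.07
l = 0.98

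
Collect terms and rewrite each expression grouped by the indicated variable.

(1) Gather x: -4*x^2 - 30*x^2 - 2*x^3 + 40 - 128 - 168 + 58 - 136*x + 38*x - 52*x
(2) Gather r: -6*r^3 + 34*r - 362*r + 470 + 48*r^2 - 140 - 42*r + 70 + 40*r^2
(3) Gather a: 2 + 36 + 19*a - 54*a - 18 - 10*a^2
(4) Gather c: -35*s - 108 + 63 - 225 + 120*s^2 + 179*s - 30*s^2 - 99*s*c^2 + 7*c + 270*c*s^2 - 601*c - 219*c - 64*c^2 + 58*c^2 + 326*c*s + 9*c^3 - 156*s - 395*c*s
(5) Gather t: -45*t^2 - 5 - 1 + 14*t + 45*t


(1) = -2*x^3 - 34*x^2 - 150*x - 198
(2) = -6*r^3 + 88*r^2 - 370*r + 400
(3) = -10*a^2 - 35*a + 20
(4) = 9*c^3 + c^2*(-99*s - 6) + c*(270*s^2 - 69*s - 813) + 90*s^2 - 12*s - 270
(5) = -45*t^2 + 59*t - 6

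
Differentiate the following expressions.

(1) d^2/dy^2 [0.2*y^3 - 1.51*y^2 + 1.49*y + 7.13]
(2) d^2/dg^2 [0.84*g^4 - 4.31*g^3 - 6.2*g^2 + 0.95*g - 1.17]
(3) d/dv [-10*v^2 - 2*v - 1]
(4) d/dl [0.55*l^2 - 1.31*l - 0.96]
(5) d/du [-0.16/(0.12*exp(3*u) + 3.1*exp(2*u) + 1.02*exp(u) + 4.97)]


(1) = 1.2*y - 3.02
(2) = 10.08*g^2 - 25.86*g - 12.4
(3) = -20*v - 2
(4) = 1.1*l - 1.31
(5) = (0.0576*exp(2*u) + 0.992*exp(u) + 0.1632)*exp(u)/(0.12*exp(3*u) + 3.1*exp(2*u) + 1.02*exp(u) + 4.97)^2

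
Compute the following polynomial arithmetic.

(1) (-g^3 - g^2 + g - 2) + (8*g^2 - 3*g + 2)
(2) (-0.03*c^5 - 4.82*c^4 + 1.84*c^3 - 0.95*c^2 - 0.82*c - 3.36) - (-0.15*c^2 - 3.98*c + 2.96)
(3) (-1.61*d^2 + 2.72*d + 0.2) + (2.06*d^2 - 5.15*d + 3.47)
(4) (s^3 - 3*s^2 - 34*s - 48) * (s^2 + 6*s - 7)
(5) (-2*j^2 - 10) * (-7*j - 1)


(1) = -g^3 + 7*g^2 - 2*g
(2) = -0.03*c^5 - 4.82*c^4 + 1.84*c^3 - 0.8*c^2 + 3.16*c - 6.32
(3) = 0.45*d^2 - 2.43*d + 3.67
(4) = s^5 + 3*s^4 - 59*s^3 - 231*s^2 - 50*s + 336
(5) = 14*j^3 + 2*j^2 + 70*j + 10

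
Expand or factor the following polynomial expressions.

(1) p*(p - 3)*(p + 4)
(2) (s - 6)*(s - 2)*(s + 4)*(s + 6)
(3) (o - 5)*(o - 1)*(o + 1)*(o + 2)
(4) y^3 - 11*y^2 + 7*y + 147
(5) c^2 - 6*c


(1) = p^3 + p^2 - 12*p
(2) = s^4 + 2*s^3 - 44*s^2 - 72*s + 288
(3) = o^4 - 3*o^3 - 11*o^2 + 3*o + 10
(4) = (y - 7)^2*(y + 3)
(5) = c*(c - 6)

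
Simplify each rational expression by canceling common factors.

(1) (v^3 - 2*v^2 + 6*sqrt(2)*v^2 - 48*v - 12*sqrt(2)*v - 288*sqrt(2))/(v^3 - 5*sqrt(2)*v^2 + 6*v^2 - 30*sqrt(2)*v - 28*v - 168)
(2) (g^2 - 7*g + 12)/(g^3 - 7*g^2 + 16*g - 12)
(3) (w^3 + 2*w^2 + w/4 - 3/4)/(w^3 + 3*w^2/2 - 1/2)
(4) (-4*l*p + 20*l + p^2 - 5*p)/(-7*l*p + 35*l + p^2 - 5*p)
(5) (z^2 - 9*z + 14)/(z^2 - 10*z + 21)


(1) = (v^2 + v*(-8 + 6*sqrt(2)) - 48*sqrt(2))/(v^2 - 5*sqrt(2)*v - 28)
(2) = (g - 4)/(g^2 - 4*g + 4)
(3) = (2*w + 3)/(2*w + 2)
(4) = (-4*l + p)/(-7*l + p)
(5) = (z - 2)/(z - 3)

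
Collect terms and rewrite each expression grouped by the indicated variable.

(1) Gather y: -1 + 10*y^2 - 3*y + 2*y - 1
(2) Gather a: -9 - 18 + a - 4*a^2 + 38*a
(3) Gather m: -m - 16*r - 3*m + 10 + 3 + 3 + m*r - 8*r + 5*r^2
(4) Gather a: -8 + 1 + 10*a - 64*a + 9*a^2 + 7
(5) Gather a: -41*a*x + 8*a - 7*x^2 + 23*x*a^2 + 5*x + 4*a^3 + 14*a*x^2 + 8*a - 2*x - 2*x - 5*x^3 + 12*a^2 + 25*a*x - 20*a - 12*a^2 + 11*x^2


(1) = 10*y^2 - y - 2
(2) = -4*a^2 + 39*a - 27
(3) = m*(r - 4) + 5*r^2 - 24*r + 16
(4) = 9*a^2 - 54*a
(5) = 4*a^3 + 23*a^2*x + a*(14*x^2 - 16*x - 4) - 5*x^3 + 4*x^2 + x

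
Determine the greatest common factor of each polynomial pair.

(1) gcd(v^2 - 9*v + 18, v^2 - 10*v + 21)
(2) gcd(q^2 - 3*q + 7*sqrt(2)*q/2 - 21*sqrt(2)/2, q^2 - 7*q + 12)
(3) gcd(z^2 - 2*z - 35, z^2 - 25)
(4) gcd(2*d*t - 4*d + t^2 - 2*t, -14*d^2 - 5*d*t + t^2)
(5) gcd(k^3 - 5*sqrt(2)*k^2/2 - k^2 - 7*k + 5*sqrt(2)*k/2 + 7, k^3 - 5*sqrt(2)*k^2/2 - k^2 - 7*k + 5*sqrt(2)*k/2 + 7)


(1) = gcd((v - 6)*(v - 3), (v - 7)*(v - 3)) = v - 3
(2) = gcd((q - 3)*(q + 7*sqrt(2)/2), (q - 4)*(q - 3)) = q - 3
(3) = z + 5
(4) = gcd((2*d + t)*(t - 2), (-7*d + t)*(2*d + t)) = 2*d + t
(5) = gcd((k - 1)*(k - 7*sqrt(2)/2)*(k + sqrt(2)), (k - 1)*(k - 7*sqrt(2)/2)*(k + sqrt(2))) = k^3 + k^2*(-5*sqrt(2)/2 - 1) + k*(-7 + 5*sqrt(2)/2) + 7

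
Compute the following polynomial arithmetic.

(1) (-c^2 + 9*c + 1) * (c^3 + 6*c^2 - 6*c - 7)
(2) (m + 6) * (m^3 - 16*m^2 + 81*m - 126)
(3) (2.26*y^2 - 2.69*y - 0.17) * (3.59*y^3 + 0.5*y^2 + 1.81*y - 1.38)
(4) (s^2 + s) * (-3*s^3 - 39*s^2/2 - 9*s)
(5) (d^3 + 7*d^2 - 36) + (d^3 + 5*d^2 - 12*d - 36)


(1) = -c^5 + 3*c^4 + 61*c^3 - 41*c^2 - 69*c - 7
(2) = m^4 - 10*m^3 - 15*m^2 + 360*m - 756
(3) = 8.1134*y^5 - 8.5271*y^4 + 2.1353*y^3 - 8.0727*y^2 + 3.4045*y + 0.2346
(4) = -3*s^5 - 45*s^4/2 - 57*s^3/2 - 9*s^2
(5) = 2*d^3 + 12*d^2 - 12*d - 72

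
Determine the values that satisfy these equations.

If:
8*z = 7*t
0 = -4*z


Then:
t = 0
z = 0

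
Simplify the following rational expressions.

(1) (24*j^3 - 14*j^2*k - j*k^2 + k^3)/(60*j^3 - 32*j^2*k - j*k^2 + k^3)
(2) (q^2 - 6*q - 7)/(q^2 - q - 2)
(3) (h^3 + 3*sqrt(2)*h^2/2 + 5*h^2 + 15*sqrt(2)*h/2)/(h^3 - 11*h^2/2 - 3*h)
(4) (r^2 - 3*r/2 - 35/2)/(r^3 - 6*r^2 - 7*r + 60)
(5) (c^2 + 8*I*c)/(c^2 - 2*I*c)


(1) = (12*j^2 - j*k - k^2)/(30*j^2 - j*k - k^2)
(2) = (q - 7)/(q - 2)
(3) = (4*h^2 + h*(6*sqrt(2) + 20) + 30*sqrt(2))/(4*h^2 - 22*h - 12)
(4) = (2*r + 7)/(2*r^2 - 2*r - 24)
(5) = (c + 8*I)/(c - 2*I)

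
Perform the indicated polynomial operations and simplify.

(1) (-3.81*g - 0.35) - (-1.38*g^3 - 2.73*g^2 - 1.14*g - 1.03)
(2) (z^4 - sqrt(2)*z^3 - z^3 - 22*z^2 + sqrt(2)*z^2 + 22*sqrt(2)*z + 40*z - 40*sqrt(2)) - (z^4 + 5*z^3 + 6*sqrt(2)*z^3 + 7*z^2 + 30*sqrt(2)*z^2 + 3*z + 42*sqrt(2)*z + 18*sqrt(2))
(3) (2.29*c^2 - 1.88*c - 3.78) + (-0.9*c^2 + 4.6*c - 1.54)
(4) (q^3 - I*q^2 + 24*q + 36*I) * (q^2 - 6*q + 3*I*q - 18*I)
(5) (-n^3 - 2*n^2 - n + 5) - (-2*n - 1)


(1) = 1.38*g^3 + 2.73*g^2 - 2.67*g + 0.68
(2) = -7*sqrt(2)*z^3 - 6*z^3 - 29*sqrt(2)*z^2 - 29*z^2 - 20*sqrt(2)*z + 37*z - 58*sqrt(2)
(3) = 1.39*c^2 + 2.72*c - 5.32
(4) = q^5 - 6*q^4 + 2*I*q^4 + 27*q^3 - 12*I*q^3 - 162*q^2 + 108*I*q^2 - 108*q - 648*I*q + 648
(5) = -n^3 - 2*n^2 + n + 6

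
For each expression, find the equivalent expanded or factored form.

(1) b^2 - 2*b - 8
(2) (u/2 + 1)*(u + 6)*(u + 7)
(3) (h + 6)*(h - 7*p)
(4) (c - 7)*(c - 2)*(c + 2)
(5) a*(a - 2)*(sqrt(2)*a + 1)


(1) = (b - 4)*(b + 2)
(2) = u^3/2 + 15*u^2/2 + 34*u + 42
(3) = h^2 - 7*h*p + 6*h - 42*p
(4) = c^3 - 7*c^2 - 4*c + 28
(5) = sqrt(2)*a^3 - 2*sqrt(2)*a^2 + a^2 - 2*a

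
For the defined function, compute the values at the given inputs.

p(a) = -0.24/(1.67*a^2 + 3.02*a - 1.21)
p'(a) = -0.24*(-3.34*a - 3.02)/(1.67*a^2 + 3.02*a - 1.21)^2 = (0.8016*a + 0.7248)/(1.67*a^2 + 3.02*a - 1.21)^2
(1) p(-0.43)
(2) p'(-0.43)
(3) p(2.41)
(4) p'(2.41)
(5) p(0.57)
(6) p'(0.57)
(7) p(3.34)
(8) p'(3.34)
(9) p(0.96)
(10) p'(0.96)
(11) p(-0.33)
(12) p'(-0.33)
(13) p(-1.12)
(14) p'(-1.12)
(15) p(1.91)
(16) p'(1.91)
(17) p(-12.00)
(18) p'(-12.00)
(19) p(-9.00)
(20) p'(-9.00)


(1) = 0.11
(2) = 0.08
(3) = -0.02
(4) = 0.01
(5) = -0.23
(6) = 1.06
(7) = -0.01
(8) = 0.00
(9) = -0.07
(10) = 0.14
(11) = 0.12
(12) = 0.11
(13) = 0.10
(14) = -0.03
(15) = -0.02
(16) = 0.02
(17) = -0.00
(18) = -0.00
(19) = -0.00
(20) = -0.00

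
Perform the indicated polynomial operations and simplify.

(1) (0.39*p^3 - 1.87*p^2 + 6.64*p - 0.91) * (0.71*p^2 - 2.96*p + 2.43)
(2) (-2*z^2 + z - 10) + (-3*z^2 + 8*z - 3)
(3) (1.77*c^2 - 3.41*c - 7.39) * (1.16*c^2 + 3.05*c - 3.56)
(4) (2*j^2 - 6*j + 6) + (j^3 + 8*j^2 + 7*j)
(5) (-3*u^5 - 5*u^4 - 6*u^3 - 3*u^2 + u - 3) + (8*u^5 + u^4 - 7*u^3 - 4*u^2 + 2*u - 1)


(1) = 0.2769*p^5 - 2.4821*p^4 + 11.1973*p^3 - 24.8446*p^2 + 18.8288*p - 2.2113
(2) = -5*z^2 + 9*z - 13
(3) = 2.0532*c^4 + 1.4429*c^3 - 25.2741*c^2 - 10.3999*c + 26.3084
(4) = j^3 + 10*j^2 + j + 6
(5) = 5*u^5 - 4*u^4 - 13*u^3 - 7*u^2 + 3*u - 4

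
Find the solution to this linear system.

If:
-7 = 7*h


Then:
h = -1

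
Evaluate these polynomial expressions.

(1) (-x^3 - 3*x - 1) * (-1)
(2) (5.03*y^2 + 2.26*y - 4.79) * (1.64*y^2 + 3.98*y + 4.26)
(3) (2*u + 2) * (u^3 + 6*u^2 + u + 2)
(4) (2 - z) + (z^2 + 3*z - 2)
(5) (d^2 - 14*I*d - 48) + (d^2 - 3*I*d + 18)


(1) = x^3 + 3*x + 1
(2) = 8.2492*y^4 + 23.7258*y^3 + 22.567*y^2 - 9.4366*y - 20.4054
(3) = 2*u^4 + 14*u^3 + 14*u^2 + 6*u + 4
(4) = z^2 + 2*z
(5) = 2*d^2 - 17*I*d - 30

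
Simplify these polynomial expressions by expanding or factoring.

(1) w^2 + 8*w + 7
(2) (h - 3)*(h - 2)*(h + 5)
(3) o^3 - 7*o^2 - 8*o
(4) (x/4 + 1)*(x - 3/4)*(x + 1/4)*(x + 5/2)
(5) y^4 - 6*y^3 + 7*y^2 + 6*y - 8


(1) = (w + 1)*(w + 7)
(2) = h^3 - 19*h + 30
(3) = o*(o - 8)*(o + 1)
(4) = x^4/4 + 3*x^3/2 + 105*x^2/64 - 199*x/128 - 15/32
(5) = (y - 4)*(y - 2)*(y - 1)*(y + 1)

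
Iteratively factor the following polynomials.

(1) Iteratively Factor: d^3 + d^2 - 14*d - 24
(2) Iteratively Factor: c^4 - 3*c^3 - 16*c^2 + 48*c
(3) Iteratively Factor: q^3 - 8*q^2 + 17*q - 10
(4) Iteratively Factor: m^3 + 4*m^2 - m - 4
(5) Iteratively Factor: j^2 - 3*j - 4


(1) = (d - 4)*(d^2 + 5*d + 6) = (d - 4)*(d + 3)*(d + 2)
(2) = (c - 3)*(c^3 - 16*c) = c*(c - 3)*(c^2 - 16) = c*(c - 4)*(c - 3)*(c + 4)
(3) = (q - 5)*(q^2 - 3*q + 2) = (q - 5)*(q - 1)*(q - 2)
(4) = (m - 1)*(m^2 + 5*m + 4) = (m - 1)*(m + 4)*(m + 1)
(5) = (j + 1)*(j - 4)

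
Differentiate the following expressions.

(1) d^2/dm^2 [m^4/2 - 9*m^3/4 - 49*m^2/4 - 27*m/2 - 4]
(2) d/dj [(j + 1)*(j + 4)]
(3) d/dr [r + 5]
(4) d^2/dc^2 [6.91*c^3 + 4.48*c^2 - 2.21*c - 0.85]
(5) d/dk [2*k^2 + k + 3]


(1) = 6*m^2 - 27*m/2 - 49/2
(2) = 2*j + 5
(3) = 1
(4) = 41.46*c + 8.96
(5) = 4*k + 1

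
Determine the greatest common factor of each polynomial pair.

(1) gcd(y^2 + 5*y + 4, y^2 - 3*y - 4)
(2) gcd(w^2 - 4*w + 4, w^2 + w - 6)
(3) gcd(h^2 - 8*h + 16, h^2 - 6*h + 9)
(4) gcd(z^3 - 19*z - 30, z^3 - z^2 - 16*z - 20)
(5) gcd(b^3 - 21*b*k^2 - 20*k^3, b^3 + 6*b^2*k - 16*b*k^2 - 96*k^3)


(1) = gcd((y + 1)*(y + 4), (y - 4)*(y + 1)) = y + 1
(2) = w - 2
(3) = 1
(4) = gcd((z - 5)*(z + 2)*(z + 3), (z - 5)*(z + 2)^2) = z^2 - 3*z - 10
(5) = gcd((b - 5*k)*(b + k)*(b + 4*k), (b - 4*k)*(b + 4*k)*(b + 6*k)) = b + 4*k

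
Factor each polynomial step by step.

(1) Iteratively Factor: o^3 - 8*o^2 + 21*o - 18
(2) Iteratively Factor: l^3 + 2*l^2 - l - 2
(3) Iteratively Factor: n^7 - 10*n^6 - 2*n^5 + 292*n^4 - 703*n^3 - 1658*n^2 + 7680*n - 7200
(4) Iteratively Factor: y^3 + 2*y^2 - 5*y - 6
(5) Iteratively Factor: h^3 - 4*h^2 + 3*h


(1) = (o - 3)*(o^2 - 5*o + 6) = (o - 3)^2*(o - 2)
(2) = (l + 2)*(l^2 - 1) = (l - 1)*(l + 2)*(l + 1)
(3) = (n - 5)*(n^6 - 5*n^5 - 27*n^4 + 157*n^3 + 82*n^2 - 1248*n + 1440) = (n - 5)*(n - 3)*(n^5 - 2*n^4 - 33*n^3 + 58*n^2 + 256*n - 480) = (n - 5)*(n - 3)*(n - 2)*(n^4 - 33*n^2 - 8*n + 240) = (n - 5)*(n - 3)*(n - 2)*(n + 4)*(n^3 - 4*n^2 - 17*n + 60) = (n - 5)*(n - 3)*(n - 2)*(n + 4)^2*(n^2 - 8*n + 15) = (n - 5)^2*(n - 3)*(n - 2)*(n + 4)^2*(n - 3)
(4) = (y - 2)*(y^2 + 4*y + 3) = (y - 2)*(y + 3)*(y + 1)
(5) = (h - 3)*(h^2 - h) = (h - 3)*(h - 1)*(h)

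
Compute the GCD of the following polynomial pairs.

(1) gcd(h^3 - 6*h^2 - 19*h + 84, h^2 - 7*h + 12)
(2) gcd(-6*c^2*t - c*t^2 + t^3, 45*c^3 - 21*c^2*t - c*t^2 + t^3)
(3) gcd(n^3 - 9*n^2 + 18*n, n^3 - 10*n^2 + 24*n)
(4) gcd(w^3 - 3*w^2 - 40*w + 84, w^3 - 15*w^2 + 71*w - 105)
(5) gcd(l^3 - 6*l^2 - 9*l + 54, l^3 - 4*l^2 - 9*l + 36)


(1) = h - 3
(2) = gcd(t*(-3*c + t)*(2*c + t), (-3*c + t)^2*(5*c + t)) = -3*c + t
(3) = gcd(n*(n - 6)*(n - 3), n*(n - 6)*(n - 4)) = n^2 - 6*n
(4) = w - 7
(5) = gcd((l - 6)*(l - 3)*(l + 3), (l - 4)*(l - 3)*(l + 3)) = l^2 - 9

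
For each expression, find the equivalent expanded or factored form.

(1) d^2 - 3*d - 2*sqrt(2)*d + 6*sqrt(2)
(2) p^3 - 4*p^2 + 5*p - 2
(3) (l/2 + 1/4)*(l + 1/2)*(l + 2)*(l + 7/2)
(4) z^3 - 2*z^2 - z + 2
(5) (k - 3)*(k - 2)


(1) = (d - 3)*(d - 2*sqrt(2))
(2) = (p - 2)*(p - 1)^2
(3) = l^4/2 + 13*l^3/4 + 51*l^2/8 + 67*l/16 + 7/8
(4) = (z - 2)*(z - 1)*(z + 1)
(5) = k^2 - 5*k + 6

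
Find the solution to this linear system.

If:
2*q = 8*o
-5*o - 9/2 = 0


Then:
o = -9/10
q = -18/5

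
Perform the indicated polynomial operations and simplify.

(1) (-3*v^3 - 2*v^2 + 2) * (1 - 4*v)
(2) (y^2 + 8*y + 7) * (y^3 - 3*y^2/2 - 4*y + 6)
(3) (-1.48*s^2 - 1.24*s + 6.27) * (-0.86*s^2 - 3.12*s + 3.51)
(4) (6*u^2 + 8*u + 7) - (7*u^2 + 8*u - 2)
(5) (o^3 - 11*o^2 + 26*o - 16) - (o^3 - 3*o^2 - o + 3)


(1) = 12*v^4 + 5*v^3 - 2*v^2 - 8*v + 2
(2) = y^5 + 13*y^4/2 - 9*y^3 - 73*y^2/2 + 20*y + 42
(3) = 1.2728*s^4 + 5.684*s^3 - 6.7182*s^2 - 23.9148*s + 22.0077
(4) = 9 - u^2
(5) = -8*o^2 + 27*o - 19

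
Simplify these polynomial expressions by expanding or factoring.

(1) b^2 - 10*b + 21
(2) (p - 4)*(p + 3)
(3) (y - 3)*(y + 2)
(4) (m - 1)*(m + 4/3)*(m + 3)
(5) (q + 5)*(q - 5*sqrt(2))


(1) = (b - 7)*(b - 3)
(2) = p^2 - p - 12
(3) = y^2 - y - 6
(4) = m^3 + 10*m^2/3 - m/3 - 4
(5) = q^2 - 5*sqrt(2)*q + 5*q - 25*sqrt(2)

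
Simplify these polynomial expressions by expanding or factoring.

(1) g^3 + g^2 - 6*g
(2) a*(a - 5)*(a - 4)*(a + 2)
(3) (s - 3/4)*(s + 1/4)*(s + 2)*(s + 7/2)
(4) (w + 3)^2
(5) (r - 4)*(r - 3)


(1) = g*(g - 2)*(g + 3)
(2) = a^4 - 7*a^3 + 2*a^2 + 40*a
(3) = s^4 + 5*s^3 + 65*s^2/16 - 145*s/32 - 21/16
(4) = w^2 + 6*w + 9
(5) = r^2 - 7*r + 12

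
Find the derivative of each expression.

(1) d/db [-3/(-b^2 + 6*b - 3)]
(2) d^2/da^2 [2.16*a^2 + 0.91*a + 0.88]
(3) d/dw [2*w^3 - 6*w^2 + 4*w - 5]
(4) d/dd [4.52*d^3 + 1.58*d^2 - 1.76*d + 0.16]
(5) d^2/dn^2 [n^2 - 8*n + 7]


(1) = 6*(3 - b)/(b^2 - 6*b + 3)^2
(2) = 4.32000000000000
(3) = 6*w^2 - 12*w + 4
(4) = 13.56*d^2 + 3.16*d - 1.76
(5) = 2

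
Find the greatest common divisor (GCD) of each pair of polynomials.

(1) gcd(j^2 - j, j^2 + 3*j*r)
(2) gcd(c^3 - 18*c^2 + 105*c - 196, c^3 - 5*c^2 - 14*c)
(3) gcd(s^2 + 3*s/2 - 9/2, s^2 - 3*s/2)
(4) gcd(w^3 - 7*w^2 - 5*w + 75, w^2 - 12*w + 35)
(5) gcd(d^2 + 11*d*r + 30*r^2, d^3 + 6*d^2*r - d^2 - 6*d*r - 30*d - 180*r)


(1) = gcd(j*(j - 1), j*(j + 3*r)) = j
(2) = gcd((c - 7)^2*(c - 4), c*(c - 7)*(c + 2)) = c - 7
(3) = gcd((s - 3/2)*(s + 3), s*(s - 3/2)) = s - 3/2
(4) = gcd((w - 5)^2*(w + 3), (w - 7)*(w - 5)) = w - 5
(5) = gcd((d + 5*r)*(d + 6*r), (d - 6)*(d + 5)*(d + 6*r)) = d + 6*r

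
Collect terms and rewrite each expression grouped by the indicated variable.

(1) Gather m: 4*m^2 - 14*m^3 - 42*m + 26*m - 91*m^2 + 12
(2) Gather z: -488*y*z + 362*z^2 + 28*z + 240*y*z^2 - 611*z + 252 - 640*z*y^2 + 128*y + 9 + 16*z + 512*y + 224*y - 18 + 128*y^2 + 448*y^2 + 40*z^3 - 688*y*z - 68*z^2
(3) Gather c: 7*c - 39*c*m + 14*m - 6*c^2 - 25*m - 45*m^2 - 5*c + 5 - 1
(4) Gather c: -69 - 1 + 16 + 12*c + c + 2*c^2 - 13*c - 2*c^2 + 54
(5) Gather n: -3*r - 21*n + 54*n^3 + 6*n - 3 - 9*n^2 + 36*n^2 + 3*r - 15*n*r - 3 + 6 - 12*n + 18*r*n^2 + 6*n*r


(1) = -14*m^3 - 87*m^2 - 16*m + 12
(2) = 576*y^2 + 864*y + 40*z^3 + z^2*(240*y + 294) + z*(-640*y^2 - 1176*y - 567) + 243
(3) = -6*c^2 + c*(2 - 39*m) - 45*m^2 - 11*m + 4
(4) = 0
(5) = 54*n^3 + n^2*(18*r + 27) + n*(-9*r - 27)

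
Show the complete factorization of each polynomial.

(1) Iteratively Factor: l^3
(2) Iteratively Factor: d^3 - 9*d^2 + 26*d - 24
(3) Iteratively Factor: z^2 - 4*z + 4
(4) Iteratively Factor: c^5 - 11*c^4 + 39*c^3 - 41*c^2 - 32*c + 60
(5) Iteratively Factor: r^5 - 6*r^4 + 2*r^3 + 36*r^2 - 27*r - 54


(1) = (l)*(l^2) = l^2*(l)
(2) = (d - 4)*(d^2 - 5*d + 6) = (d - 4)*(d - 2)*(d - 3)
(3) = (z - 2)*(z - 2)
(4) = (c - 3)*(c^4 - 8*c^3 + 15*c^2 + 4*c - 20) = (c - 3)*(c - 2)*(c^3 - 6*c^2 + 3*c + 10) = (c - 5)*(c - 3)*(c - 2)*(c^2 - c - 2) = (c - 5)*(c - 3)*(c - 2)*(c + 1)*(c - 2)
(5) = (r + 1)*(r^4 - 7*r^3 + 9*r^2 + 27*r - 54) = (r - 3)*(r + 1)*(r^3 - 4*r^2 - 3*r + 18) = (r - 3)*(r + 1)*(r + 2)*(r^2 - 6*r + 9) = (r - 3)^2*(r + 1)*(r + 2)*(r - 3)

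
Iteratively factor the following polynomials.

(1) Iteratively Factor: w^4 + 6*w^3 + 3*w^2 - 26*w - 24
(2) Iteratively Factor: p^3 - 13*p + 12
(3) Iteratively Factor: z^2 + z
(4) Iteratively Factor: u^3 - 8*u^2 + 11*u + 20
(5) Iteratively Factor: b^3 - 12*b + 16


(1) = (w - 2)*(w^3 + 8*w^2 + 19*w + 12) = (w - 2)*(w + 4)*(w^2 + 4*w + 3) = (w - 2)*(w + 1)*(w + 4)*(w + 3)
(2) = (p - 1)*(p^2 + p - 12) = (p - 3)*(p - 1)*(p + 4)
(3) = (z + 1)*(z)
(4) = (u + 1)*(u^2 - 9*u + 20) = (u - 5)*(u + 1)*(u - 4)
(5) = (b - 2)*(b^2 + 2*b - 8) = (b - 2)^2*(b + 4)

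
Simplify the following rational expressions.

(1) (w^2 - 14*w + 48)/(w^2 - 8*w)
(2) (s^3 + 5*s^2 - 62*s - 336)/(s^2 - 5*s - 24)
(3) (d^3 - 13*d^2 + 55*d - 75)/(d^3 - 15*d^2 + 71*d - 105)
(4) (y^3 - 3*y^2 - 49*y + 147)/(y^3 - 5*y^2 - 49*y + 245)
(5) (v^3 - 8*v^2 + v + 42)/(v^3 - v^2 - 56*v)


(1) = (w - 6)/w
(2) = (s^2 + 13*s + 42)/(s + 3)
(3) = (d - 5)/(d - 7)
(4) = (y - 3)/(y - 5)
(5) = (v^3 - 8*v^2 + v + 42)/(v^3 - v^2 - 56*v)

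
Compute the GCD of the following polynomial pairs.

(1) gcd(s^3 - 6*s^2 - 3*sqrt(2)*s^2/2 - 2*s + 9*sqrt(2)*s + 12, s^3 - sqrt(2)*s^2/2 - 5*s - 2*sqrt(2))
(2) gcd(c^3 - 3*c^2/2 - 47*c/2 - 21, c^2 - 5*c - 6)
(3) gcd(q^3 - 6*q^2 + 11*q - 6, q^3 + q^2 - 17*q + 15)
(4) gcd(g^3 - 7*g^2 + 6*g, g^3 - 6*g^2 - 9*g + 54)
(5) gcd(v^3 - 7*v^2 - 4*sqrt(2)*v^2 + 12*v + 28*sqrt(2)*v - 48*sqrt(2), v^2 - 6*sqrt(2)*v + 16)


(1) = s^2 - 3*sqrt(2)*s/2 - 2
(2) = c^2 - 5*c - 6
(3) = gcd((q - 3)*(q - 2)*(q - 1), (q - 3)*(q - 1)*(q + 5)) = q^2 - 4*q + 3
(4) = g - 6
(5) = v - 4*sqrt(2)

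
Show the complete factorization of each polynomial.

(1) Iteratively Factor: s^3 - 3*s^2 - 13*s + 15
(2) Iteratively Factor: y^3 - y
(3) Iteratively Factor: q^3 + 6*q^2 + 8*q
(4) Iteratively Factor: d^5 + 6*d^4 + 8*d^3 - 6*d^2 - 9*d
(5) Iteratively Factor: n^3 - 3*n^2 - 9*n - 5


(1) = (s - 1)*(s^2 - 2*s - 15) = (s - 5)*(s - 1)*(s + 3)
(2) = (y)*(y^2 - 1) = y*(y + 1)*(y - 1)
(3) = (q)*(q^2 + 6*q + 8) = q*(q + 2)*(q + 4)
(4) = (d)*(d^4 + 6*d^3 + 8*d^2 - 6*d - 9) = d*(d + 1)*(d^3 + 5*d^2 + 3*d - 9) = d*(d - 1)*(d + 1)*(d^2 + 6*d + 9) = d*(d - 1)*(d + 1)*(d + 3)*(d + 3)
(5) = (n + 1)*(n^2 - 4*n - 5) = (n + 1)^2*(n - 5)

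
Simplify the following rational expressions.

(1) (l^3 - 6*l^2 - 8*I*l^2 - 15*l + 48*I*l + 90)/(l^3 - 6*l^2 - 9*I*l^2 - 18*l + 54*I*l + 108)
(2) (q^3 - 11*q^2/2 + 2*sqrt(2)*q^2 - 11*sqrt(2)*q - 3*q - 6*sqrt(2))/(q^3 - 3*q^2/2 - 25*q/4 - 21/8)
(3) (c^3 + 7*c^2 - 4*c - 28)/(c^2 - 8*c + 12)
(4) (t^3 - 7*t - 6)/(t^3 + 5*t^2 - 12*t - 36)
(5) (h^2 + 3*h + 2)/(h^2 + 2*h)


(1) = (l - 5*I)/(l - 6*I)
(2) = (16*q^2 + q*(-96 + 32*sqrt(2)) - 192*sqrt(2))/(16*q^2 - 32*q - 84)
(3) = (c^2 + 9*c + 14)/(c - 6)
(4) = (t + 1)/(t + 6)
(5) = (h + 1)/h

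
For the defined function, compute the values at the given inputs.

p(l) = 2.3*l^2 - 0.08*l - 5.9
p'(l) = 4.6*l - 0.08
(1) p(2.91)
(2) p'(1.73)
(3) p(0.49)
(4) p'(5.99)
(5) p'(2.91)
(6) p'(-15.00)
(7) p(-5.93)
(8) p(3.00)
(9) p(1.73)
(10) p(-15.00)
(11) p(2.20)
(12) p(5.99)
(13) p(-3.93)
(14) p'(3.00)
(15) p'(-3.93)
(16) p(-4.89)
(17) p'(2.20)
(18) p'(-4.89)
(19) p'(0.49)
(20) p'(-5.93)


(1) = 13.34
(2) = 7.88
(3) = -5.39
(4) = 27.47
(5) = 13.31
(6) = -69.08
(7) = 75.45
(8) = 14.56
(9) = 0.85
(10) = 512.80
(11) = 5.06
(12) = 76.15
(13) = 29.94
(14) = 13.72
(15) = -18.16
(16) = 49.49
(17) = 10.04
(18) = -22.57
(19) = 2.17
(20) = -27.36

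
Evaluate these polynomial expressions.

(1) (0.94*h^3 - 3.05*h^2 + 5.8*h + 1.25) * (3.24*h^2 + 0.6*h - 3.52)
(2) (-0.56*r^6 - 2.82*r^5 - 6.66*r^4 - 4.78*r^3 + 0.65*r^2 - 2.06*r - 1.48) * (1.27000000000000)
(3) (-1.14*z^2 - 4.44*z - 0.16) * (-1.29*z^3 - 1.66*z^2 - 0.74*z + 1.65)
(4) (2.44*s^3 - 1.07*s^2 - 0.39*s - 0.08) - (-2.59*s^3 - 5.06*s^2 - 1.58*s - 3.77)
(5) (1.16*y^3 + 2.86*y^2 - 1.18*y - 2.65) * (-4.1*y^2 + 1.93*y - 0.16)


(1) = 3.0456*h^5 - 9.318*h^4 + 13.6532*h^3 + 18.266*h^2 - 19.666*h - 4.4
(2) = -0.7112*r^6 - 3.5814*r^5 - 8.4582*r^4 - 6.0706*r^3 + 0.8255*r^2 - 2.6162*r - 1.8796
(3) = 1.4706*z^5 + 7.62*z^4 + 8.4204*z^3 + 1.6702*z^2 - 7.2076*z - 0.264
(4) = 5.03*s^3 + 3.99*s^2 + 1.19*s + 3.69
(5) = -4.756*y^5 - 9.4872*y^4 + 10.1722*y^3 + 8.13*y^2 - 4.9257*y + 0.424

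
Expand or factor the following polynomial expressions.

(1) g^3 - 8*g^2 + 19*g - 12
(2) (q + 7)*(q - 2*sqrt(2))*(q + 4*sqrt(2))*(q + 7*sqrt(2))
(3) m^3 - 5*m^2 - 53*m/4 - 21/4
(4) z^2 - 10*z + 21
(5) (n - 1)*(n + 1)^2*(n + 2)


(1) = (g - 4)*(g - 3)*(g - 1)
(2) = q^4 + 7*q^3 + 9*sqrt(2)*q^3 + 12*q^2 + 63*sqrt(2)*q^2 - 112*sqrt(2)*q + 84*q - 784*sqrt(2)
(3) = (m - 7)*(m + 1/2)*(m + 3/2)
(4) = (z - 7)*(z - 3)
(5) = n^4 + 3*n^3 + n^2 - 3*n - 2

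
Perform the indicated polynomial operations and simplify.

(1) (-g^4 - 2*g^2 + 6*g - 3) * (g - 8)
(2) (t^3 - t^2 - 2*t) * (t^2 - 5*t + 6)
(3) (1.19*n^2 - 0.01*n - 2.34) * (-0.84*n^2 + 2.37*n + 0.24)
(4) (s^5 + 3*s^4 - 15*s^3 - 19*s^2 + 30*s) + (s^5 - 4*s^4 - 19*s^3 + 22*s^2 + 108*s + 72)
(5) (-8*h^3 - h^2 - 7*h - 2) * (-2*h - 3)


(1) = -g^5 + 8*g^4 - 2*g^3 + 22*g^2 - 51*g + 24
(2) = t^5 - 6*t^4 + 9*t^3 + 4*t^2 - 12*t
(3) = -0.9996*n^4 + 2.8287*n^3 + 2.2275*n^2 - 5.5482*n - 0.5616
(4) = 2*s^5 - s^4 - 34*s^3 + 3*s^2 + 138*s + 72
(5) = 16*h^4 + 26*h^3 + 17*h^2 + 25*h + 6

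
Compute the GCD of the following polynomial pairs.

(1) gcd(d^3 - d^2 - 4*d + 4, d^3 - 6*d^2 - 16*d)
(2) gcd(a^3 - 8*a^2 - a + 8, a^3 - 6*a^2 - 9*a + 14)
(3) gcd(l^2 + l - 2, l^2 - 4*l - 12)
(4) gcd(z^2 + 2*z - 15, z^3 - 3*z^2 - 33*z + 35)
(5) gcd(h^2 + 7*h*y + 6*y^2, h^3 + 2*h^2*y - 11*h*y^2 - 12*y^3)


(1) = gcd((d - 2)*(d - 1)*(d + 2), d*(d - 8)*(d + 2)) = d + 2
(2) = a - 1
(3) = gcd((l - 1)*(l + 2), (l - 6)*(l + 2)) = l + 2
(4) = gcd((z - 3)*(z + 5), (z - 7)*(z - 1)*(z + 5)) = z + 5
(5) = gcd((h + y)*(h + 6*y), (h - 3*y)*(h + y)*(h + 4*y)) = h + y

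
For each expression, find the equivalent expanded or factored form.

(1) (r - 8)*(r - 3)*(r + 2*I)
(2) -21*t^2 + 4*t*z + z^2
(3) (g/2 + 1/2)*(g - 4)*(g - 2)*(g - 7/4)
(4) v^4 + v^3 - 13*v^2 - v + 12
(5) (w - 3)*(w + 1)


(1) = r^3 - 11*r^2 + 2*I*r^2 + 24*r - 22*I*r + 48*I
(2) = (-3*t + z)*(7*t + z)
(3) = g^4/2 - 27*g^3/8 + 43*g^2/8 + 9*g/4 - 7
(4) = (v - 3)*(v - 1)*(v + 1)*(v + 4)
(5) = w^2 - 2*w - 3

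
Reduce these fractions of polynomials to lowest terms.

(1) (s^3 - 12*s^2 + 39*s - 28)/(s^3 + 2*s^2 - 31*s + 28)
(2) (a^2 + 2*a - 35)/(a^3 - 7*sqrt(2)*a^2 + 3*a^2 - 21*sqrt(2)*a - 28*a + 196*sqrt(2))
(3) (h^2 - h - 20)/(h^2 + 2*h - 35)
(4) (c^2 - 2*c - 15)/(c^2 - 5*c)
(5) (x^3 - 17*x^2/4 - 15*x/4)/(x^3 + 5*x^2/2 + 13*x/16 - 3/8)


(1) = (s - 7)/(s + 7)
(2) = (a - 5)/(a^2 + a*(-7*sqrt(2) - 4) + 28*sqrt(2))
(3) = (h + 4)/(h + 7)
(4) = (c + 3)/c
(5) = (4*x^2 - 20*x)/(4*x^2 + 7*x - 2)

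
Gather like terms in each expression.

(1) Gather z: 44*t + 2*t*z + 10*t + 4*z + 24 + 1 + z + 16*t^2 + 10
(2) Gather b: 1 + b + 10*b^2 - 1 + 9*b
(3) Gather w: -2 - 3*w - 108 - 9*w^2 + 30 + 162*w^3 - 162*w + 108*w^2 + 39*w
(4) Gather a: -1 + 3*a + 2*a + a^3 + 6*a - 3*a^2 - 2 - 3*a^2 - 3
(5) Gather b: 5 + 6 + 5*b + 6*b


(1) = 16*t^2 + 54*t + z*(2*t + 5) + 35
(2) = 10*b^2 + 10*b
(3) = 162*w^3 + 99*w^2 - 126*w - 80
(4) = a^3 - 6*a^2 + 11*a - 6
(5) = 11*b + 11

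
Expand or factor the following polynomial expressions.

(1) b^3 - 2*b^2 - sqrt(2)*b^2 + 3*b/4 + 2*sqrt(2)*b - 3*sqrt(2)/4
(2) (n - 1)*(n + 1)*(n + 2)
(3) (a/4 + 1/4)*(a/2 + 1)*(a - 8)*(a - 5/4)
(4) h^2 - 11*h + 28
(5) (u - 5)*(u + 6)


(1) = (b - 3/2)*(b - 1/2)*(b - sqrt(2))
(2) = n^3 + 2*n^2 - n - 2
(3) = a^4/8 - 25*a^3/32 - 63*a^2/32 + 23*a/16 + 5/2
(4) = (h - 7)*(h - 4)
(5) = u^2 + u - 30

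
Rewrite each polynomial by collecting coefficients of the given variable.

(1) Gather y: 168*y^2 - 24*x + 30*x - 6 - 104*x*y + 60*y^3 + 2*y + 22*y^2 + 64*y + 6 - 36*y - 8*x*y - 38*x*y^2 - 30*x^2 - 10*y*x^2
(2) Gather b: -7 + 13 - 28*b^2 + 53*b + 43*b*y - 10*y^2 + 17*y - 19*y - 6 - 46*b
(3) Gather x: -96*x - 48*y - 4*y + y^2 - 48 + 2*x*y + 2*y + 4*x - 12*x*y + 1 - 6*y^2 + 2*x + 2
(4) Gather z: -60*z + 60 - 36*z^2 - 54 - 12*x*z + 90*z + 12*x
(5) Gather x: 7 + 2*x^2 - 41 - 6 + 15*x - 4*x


(1) = -30*x^2 + 6*x + 60*y^3 + y^2*(190 - 38*x) + y*(-10*x^2 - 112*x + 30)
(2) = -28*b^2 + b*(43*y + 7) - 10*y^2 - 2*y
(3) = x*(-10*y - 90) - 5*y^2 - 50*y - 45
(4) = 12*x - 36*z^2 + z*(30 - 12*x) + 6
(5) = 2*x^2 + 11*x - 40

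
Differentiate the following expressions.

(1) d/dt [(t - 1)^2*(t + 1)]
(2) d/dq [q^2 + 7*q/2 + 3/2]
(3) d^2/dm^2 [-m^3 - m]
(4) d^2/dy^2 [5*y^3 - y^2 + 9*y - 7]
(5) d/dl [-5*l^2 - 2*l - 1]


(1) = (t - 1)*(3*t + 1)
(2) = 2*q + 7/2
(3) = -6*m
(4) = 30*y - 2
(5) = -10*l - 2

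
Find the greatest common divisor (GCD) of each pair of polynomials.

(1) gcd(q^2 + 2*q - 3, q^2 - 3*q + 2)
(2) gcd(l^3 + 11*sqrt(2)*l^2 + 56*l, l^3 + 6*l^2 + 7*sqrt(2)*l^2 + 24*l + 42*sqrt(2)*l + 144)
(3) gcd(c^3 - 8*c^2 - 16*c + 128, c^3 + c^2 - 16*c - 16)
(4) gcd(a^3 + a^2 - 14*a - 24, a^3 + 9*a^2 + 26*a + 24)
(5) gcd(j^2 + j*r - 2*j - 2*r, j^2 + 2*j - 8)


(1) = gcd((q - 1)*(q + 3), (q - 2)*(q - 1)) = q - 1
(2) = l + 4*sqrt(2)
(3) = c^2 - 16
(4) = a^2 + 5*a + 6
(5) = j - 2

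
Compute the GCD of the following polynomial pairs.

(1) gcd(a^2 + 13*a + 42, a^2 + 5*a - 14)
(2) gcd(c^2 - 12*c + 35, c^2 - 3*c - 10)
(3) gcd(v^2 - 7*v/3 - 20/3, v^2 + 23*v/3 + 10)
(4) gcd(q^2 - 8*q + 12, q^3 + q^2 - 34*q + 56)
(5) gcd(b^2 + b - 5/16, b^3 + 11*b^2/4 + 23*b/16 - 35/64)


(1) = gcd((a + 6)*(a + 7), (a - 2)*(a + 7)) = a + 7
(2) = c - 5
(3) = gcd((v - 4)*(v + 5/3), (v + 5/3)*(v + 6)) = v + 5/3
(4) = q - 2
(5) = gcd((b - 1/4)*(b + 5/4), (b - 1/4)*(b + 5/4)*(b + 7/4)) = b^2 + b - 5/16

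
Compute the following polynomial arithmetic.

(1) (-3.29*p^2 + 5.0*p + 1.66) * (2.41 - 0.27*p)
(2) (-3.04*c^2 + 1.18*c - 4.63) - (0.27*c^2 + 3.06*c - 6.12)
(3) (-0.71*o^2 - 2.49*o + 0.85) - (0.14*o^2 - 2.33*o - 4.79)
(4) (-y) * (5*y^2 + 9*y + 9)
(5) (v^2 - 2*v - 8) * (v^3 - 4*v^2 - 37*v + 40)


(1) = 0.8883*p^3 - 9.2789*p^2 + 11.6018*p + 4.0006
(2) = -3.31*c^2 - 1.88*c + 1.49
(3) = -0.85*o^2 - 0.16*o + 5.64
(4) = -5*y^3 - 9*y^2 - 9*y
(5) = v^5 - 6*v^4 - 37*v^3 + 146*v^2 + 216*v - 320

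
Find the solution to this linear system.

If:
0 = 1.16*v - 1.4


Then:
v = 1.21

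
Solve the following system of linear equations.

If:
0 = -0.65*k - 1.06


Then:
k = -1.63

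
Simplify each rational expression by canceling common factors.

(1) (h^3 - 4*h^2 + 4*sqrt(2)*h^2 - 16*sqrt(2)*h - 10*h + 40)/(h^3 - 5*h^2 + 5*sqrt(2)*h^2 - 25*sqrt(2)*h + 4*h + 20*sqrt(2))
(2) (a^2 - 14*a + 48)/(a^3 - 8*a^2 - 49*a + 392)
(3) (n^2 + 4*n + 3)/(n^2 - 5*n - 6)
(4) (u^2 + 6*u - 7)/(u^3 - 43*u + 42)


(1) = (h - sqrt(2))/(h - 1)
(2) = (a - 6)/(a^2 - 49)
(3) = (n + 3)/(n - 6)
(4) = 1/(u - 6)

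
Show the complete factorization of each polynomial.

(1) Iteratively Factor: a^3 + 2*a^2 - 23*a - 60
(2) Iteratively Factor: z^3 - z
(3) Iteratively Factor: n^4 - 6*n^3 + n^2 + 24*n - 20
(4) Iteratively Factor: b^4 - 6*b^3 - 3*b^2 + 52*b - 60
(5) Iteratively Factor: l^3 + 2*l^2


(1) = (a + 4)*(a^2 - 2*a - 15) = (a + 3)*(a + 4)*(a - 5)
(2) = (z - 1)*(z^2 + z) = z*(z - 1)*(z + 1)
(3) = (n - 1)*(n^3 - 5*n^2 - 4*n + 20) = (n - 1)*(n + 2)*(n^2 - 7*n + 10) = (n - 5)*(n - 1)*(n + 2)*(n - 2)
(4) = (b + 3)*(b^3 - 9*b^2 + 24*b - 20) = (b - 2)*(b + 3)*(b^2 - 7*b + 10) = (b - 2)^2*(b + 3)*(b - 5)
(5) = (l)*(l^2 + 2*l) = l*(l + 2)*(l)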